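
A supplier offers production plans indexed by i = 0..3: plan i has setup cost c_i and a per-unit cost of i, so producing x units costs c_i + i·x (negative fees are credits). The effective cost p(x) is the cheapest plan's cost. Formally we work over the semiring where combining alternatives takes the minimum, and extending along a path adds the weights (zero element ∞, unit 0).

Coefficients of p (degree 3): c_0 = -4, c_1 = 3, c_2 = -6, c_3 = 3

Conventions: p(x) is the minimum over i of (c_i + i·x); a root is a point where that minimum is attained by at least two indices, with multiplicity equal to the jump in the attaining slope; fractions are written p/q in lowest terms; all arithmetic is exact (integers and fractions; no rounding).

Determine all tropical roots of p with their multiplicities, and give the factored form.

hull edge (i=0, c=-4) to (i=2, c=-6): slope -1, span 2
hull edge (i=2, c=-6) to (i=3, c=3): slope 9, span 1
Factored form: p(x) = 3 ⊗ (x ⊕ (-9)) ⊗ (x ⊕ 1) ⊗ (x ⊕ 1)
Answer: roots = -9 (mult 1), 1 (mult 2)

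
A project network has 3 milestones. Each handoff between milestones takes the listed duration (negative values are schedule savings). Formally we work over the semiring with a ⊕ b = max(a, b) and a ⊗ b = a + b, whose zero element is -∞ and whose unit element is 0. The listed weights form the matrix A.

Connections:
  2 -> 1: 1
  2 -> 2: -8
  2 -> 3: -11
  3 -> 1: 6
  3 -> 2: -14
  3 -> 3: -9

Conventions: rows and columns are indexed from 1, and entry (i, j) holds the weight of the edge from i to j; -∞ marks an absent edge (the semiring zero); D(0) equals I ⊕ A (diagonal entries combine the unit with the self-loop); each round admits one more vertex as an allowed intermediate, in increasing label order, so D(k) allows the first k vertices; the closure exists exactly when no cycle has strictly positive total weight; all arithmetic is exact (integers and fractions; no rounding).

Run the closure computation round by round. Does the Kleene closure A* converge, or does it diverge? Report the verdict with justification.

D(0):
  [0, -∞, -∞]
  [1, 0, -11]
  [6, -14, 0]
D(1):
  [0, -∞, -∞]
  [1, 0, -11]
  [6, -14, 0]
D(2):
  [0, -∞, -∞]
  [1, 0, -11]
  [6, -14, 0]
D(3):
  [0, -∞, -∞]
  [1, 0, -11]
  [6, -14, 0]
Key observation: every diagonal entry stays at the unit through all rounds, so no improving cycle exists.
Answer: CONVERGES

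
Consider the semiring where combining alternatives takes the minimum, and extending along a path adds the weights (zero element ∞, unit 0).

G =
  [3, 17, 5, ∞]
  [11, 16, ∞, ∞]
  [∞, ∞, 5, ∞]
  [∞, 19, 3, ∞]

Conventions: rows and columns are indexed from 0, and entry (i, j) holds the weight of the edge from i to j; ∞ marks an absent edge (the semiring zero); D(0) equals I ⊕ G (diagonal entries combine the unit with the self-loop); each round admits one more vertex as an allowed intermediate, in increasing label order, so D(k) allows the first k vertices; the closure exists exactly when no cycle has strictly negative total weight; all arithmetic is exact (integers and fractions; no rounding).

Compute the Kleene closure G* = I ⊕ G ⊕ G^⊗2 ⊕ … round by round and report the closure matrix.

D(0):
  [0, 17, 5, ∞]
  [11, 0, ∞, ∞]
  [∞, ∞, 0, ∞]
  [∞, 19, 3, 0]
D(1):
  [0, 17, 5, ∞]
  [11, 0, 16, ∞]
  [∞, ∞, 0, ∞]
  [∞, 19, 3, 0]
D(2):
  [0, 17, 5, ∞]
  [11, 0, 16, ∞]
  [∞, ∞, 0, ∞]
  [30, 19, 3, 0]
D(3):
  [0, 17, 5, ∞]
  [11, 0, 16, ∞]
  [∞, ∞, 0, ∞]
  [30, 19, 3, 0]
D(4):
  [0, 17, 5, ∞]
  [11, 0, 16, ∞]
  [∞, ∞, 0, ∞]
  [30, 19, 3, 0]
Answer: G* = [[0, 17, 5, ∞], [11, 0, 16, ∞], [∞, ∞, 0, ∞], [30, 19, 3, 0]]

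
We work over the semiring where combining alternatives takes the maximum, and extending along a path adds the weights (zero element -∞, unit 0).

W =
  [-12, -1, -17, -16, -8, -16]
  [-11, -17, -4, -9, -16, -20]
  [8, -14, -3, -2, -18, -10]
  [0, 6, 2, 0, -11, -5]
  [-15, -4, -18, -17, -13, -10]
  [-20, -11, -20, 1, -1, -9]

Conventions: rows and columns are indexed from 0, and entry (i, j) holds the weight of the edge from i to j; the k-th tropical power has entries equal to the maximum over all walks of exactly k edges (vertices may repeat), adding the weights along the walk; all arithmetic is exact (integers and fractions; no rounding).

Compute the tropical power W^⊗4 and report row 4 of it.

W^⊗2:
  [-9, -10, -5, -10, -17, -18]
  [4, -3, -7, -6, -19, -14]
  [5, 7, 0, -2, 0, -7]
  [10, 6, 2, 0, -6, -5]
  [-10, -11, -8, -9, -11, -19]
  [1, 7, 3, 1, -10, -4]
W^⊗3:
  [3, -4, -8, -7, -17, -15]
  [1, 3, -4, -6, -4, -11]
  [8, 4, 3, -2, -3, -7]
  [10, 9, 2, 0, 2, -5]
  [0, -3, -7, -9, -18, -14]
  [11, 7, 3, 1, -5, -4]
W^⊗4:
  [0, 2, -5, -7, -5, -12]
  [4, 0, -1, -6, -7, -11]
  [11, 7, 0, 1, 0, -7]
  [10, 9, 5, 0, 2, -5]
  [1, -1, -7, -9, -8, -14]
  [11, 10, 3, 1, 3, -4]
Answer: row 4 of W^⊗4 = [1, -1, -7, -9, -8, -14]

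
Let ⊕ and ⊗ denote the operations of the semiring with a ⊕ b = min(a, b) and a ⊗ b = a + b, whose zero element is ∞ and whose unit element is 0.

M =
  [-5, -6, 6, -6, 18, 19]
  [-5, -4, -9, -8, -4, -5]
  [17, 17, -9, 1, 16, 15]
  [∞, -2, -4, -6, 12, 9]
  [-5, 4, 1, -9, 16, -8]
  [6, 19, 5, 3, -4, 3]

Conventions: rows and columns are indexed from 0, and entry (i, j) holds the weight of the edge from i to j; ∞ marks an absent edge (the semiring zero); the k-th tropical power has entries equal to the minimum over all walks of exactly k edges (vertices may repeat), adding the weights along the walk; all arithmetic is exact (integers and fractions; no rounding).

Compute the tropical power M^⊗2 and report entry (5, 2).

M^⊗2:
  [-11, -11, -15, -14, -10, -11]
  [-10, -11, -18, -14, -9, -12]
  [8, -1, -18, -8, 7, 6]
  [-7, -8, -13, -12, -6, -7]
  [-10, -11, -13, -15, -12, -5]
  [-9, 0, -4, -13, -1, -12]
Key observation: the optimum is the walk 5->2->2, with weight 5 + (-9) = -4.
Optimal value attained by: walk 5->2->2.
Answer: (M^⊗2)[5][2] = -4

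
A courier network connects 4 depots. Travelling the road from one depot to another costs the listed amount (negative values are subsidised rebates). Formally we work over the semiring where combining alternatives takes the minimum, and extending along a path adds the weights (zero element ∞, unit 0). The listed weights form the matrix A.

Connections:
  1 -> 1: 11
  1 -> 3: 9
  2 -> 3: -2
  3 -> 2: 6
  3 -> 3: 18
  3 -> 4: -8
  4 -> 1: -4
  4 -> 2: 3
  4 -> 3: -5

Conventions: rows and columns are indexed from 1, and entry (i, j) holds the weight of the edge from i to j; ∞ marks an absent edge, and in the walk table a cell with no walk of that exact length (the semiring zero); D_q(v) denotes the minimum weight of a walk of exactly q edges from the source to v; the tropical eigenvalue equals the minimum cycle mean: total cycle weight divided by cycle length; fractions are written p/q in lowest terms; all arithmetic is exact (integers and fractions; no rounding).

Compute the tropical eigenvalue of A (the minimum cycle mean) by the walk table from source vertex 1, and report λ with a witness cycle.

q=0: [0, ∞, ∞, ∞]
q=1: [11, ∞, 9, ∞]
q=2: [22, 15, 20, 1]
q=3: [-3, 4, -4, 12]
q=4: [8, 2, 2, -12]
Optimal cycle mean attained by: cycle 3->4->3, total (-8) + (-5), length 2.
Answer: λ = -13/2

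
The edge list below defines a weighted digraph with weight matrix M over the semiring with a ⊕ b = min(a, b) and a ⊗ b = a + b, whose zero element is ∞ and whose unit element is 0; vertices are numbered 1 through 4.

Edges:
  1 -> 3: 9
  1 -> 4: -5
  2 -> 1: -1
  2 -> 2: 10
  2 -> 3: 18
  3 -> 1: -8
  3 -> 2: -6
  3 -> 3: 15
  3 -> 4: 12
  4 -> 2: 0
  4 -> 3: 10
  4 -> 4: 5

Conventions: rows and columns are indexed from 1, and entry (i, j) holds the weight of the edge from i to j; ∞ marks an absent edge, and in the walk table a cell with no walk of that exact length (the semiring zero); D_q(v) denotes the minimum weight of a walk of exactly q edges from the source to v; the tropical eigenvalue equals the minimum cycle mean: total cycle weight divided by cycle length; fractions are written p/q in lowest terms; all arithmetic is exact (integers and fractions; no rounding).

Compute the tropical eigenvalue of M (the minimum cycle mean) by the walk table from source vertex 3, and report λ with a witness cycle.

q=0: [∞, ∞, 0, ∞]
q=1: [-8, -6, 15, 12]
q=2: [-7, 4, 1, -13]
q=3: [-7, -13, -3, -12]
q=4: [-14, -12, -2, -12]
Optimal cycle mean attained by: cycle 1->4->2->1, total (-5) + 0 + (-1), length 3.
Answer: λ = -2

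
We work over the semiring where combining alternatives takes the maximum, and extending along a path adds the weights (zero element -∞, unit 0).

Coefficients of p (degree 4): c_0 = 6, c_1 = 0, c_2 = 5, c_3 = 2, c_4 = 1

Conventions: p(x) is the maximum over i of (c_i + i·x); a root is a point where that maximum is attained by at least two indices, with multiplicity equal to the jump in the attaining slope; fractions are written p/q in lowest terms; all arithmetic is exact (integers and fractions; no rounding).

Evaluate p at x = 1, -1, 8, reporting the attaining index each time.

p(1) = max(6+0·1=6, 0+1·1=1, 5+2·1=7, 2+3·1=5, 1+4·1=5) = 7 (attained by i=2)
p(-1) = max(6+0·(-1)=6, 0+1·(-1)=-1, 5+2·(-1)=3, 2+3·(-1)=-1, 1+4·(-1)=-3) = 6 (attained by i=0)
p(8) = max(6+0·8=6, 0+1·8=8, 5+2·8=21, 2+3·8=26, 1+4·8=33) = 33 (attained by i=4)
Answer: p(1) = 7; p(-1) = 6; p(8) = 33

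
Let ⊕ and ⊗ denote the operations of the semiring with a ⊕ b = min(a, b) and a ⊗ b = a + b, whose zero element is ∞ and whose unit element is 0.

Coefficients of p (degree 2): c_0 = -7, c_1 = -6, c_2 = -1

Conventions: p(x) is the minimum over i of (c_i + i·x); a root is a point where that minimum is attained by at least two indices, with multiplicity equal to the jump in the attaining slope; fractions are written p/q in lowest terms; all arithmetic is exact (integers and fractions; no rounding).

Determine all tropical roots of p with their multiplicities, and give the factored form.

hull edge (i=0, c=-7) to (i=1, c=-6): slope 1, span 1
hull edge (i=1, c=-6) to (i=2, c=-1): slope 5, span 1
Factored form: p(x) = -1 ⊗ (x ⊕ (-5)) ⊗ (x ⊕ (-1))
Answer: roots = -5 (mult 1), -1 (mult 1)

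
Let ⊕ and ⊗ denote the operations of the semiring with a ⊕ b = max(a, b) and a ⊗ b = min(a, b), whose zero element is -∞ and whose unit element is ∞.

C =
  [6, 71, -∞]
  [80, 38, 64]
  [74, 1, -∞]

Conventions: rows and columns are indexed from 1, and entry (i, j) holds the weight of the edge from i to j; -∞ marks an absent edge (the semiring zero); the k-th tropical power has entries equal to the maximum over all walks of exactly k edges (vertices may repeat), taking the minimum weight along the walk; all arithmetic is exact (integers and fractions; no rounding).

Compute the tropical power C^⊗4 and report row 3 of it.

C^⊗2:
  [71, 38, 64]
  [64, 71, 38]
  [6, 71, 1]
C^⊗3:
  [64, 71, 38]
  [71, 64, 64]
  [71, 38, 64]
C^⊗4:
  [71, 64, 64]
  [64, 71, 64]
  [64, 71, 38]
Answer: row 3 of C^⊗4 = [64, 71, 38]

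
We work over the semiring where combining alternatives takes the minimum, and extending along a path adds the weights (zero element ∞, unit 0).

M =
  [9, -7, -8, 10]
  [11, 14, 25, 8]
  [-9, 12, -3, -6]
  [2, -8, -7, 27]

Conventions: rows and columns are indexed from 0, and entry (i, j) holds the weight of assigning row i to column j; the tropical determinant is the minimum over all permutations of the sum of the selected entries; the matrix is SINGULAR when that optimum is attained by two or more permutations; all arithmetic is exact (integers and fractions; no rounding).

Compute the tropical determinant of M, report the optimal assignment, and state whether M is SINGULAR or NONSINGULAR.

σ = (0, 1, 2, 3): 9 + 14 + (-3) + 27 = 47
σ = (0, 1, 3, 2): 9 + 14 + (-6) + (-7) = 10
σ = (0, 2, 1, 3): 9 + 25 + 12 + 27 = 73
σ = (0, 2, 3, 1): 9 + 25 + (-6) + (-8) = 20
σ = (0, 3, 1, 2): 9 + 8 + 12 + (-7) = 22
σ = (0, 3, 2, 1): 9 + 8 + (-3) + (-8) = 6
σ = (1, 0, 2, 3): (-7) + 11 + (-3) + 27 = 28
σ = (1, 0, 3, 2): (-7) + 11 + (-6) + (-7) = -9
σ = (1, 2, 0, 3): (-7) + 25 + (-9) + 27 = 36
σ = (1, 2, 3, 0): (-7) + 25 + (-6) + 2 = 14
σ = (1, 3, 0, 2): (-7) + 8 + (-9) + (-7) = -15
σ = (1, 3, 2, 0): (-7) + 8 + (-3) + 2 = 0
σ = (2, 0, 1, 3): (-8) + 11 + 12 + 27 = 42
σ = (2, 0, 3, 1): (-8) + 11 + (-6) + (-8) = -11
σ = (2, 1, 0, 3): (-8) + 14 + (-9) + 27 = 24
σ = (2, 1, 3, 0): (-8) + 14 + (-6) + 2 = 2
σ = (2, 3, 0, 1): (-8) + 8 + (-9) + (-8) = -17
σ = (2, 3, 1, 0): (-8) + 8 + 12 + 2 = 14
σ = (3, 0, 1, 2): 10 + 11 + 12 + (-7) = 26
σ = (3, 0, 2, 1): 10 + 11 + (-3) + (-8) = 10
σ = (3, 1, 0, 2): 10 + 14 + (-9) + (-7) = 8
σ = (3, 1, 2, 0): 10 + 14 + (-3) + 2 = 23
σ = (3, 2, 0, 1): 10 + 25 + (-9) + (-8) = 18
σ = (3, 2, 1, 0): 10 + 25 + 12 + 2 = 49
Optimal value attained by: σ = (2, 3, 0, 1).
Answer: det⊕(M) = -17; verdict: NONSINGULAR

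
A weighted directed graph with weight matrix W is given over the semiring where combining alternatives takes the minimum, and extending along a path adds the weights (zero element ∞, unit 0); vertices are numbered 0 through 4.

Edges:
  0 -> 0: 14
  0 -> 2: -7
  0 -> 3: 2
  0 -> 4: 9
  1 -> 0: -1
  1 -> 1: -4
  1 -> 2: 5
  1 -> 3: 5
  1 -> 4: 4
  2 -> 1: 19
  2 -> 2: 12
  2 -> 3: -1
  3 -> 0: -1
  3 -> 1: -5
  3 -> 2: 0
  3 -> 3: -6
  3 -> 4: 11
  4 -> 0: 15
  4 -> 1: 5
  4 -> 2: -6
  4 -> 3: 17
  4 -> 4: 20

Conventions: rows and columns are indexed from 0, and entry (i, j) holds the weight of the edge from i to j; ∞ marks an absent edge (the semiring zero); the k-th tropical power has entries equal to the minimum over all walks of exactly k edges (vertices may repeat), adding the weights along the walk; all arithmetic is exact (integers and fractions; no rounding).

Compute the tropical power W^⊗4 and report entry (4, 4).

W^⊗2:
  [1, -3, 2, -8, 13]
  [-5, -8, -8, -1, 0]
  [-2, -6, -1, -7, 10]
  [-7, -11, -8, -12, -1]
  [4, 1, 6, -7, 9]
W^⊗3:
  [-9, -13, -8, -14, 1]
  [-9, -12, -12, -9, -4]
  [-8, -12, -9, -13, -2]
  [-13, -17, -14, -18, -7]
  [-8, -12, -7, -13, 4]
W^⊗4:
  [-15, -19, -16, -20, -9]
  [-13, -16, -16, -15, -8]
  [-14, -18, -15, -19, -8]
  [-19, -23, -20, -24, -13]
  [-14, -18, -15, -19, -8]
Key observation: the optimum is the walk 4->2->3->1->4, with weight (-6) + (-1) + (-5) + 4 = -8.
Optimal value attained by: walk 4->2->3->1->4.
Answer: (W^⊗4)[4][4] = -8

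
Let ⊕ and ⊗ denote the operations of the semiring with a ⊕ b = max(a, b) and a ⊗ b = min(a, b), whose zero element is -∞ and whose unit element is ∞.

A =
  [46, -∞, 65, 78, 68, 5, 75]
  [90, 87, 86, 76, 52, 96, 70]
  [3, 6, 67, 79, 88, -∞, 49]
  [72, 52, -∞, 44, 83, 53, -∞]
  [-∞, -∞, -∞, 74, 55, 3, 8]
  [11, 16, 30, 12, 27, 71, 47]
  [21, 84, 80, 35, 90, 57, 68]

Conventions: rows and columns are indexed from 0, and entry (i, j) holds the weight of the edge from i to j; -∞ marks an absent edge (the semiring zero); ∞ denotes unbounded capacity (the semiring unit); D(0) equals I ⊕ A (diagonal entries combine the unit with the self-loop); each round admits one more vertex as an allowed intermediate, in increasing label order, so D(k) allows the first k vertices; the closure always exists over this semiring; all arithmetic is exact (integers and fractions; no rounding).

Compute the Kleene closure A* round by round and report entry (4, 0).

D(0):
  [∞, -∞, 65, 78, 68, 5, 75]
  [90, ∞, 86, 76, 52, 96, 70]
  [3, 6, ∞, 79, 88, -∞, 49]
  [72, 52, -∞, ∞, 83, 53, -∞]
  [-∞, -∞, -∞, 74, ∞, 3, 8]
  [11, 16, 30, 12, 27, ∞, 47]
  [21, 84, 80, 35, 90, 57, ∞]
D(1):
  [∞, -∞, 65, 78, 68, 5, 75]
  [90, ∞, 86, 78, 68, 96, 75]
  [3, 6, ∞, 79, 88, 3, 49]
  [72, 52, 65, ∞, 83, 53, 72]
  [-∞, -∞, -∞, 74, ∞, 3, 8]
  [11, 16, 30, 12, 27, ∞, 47]
  [21, 84, 80, 35, 90, 57, ∞]
D(2):
  [∞, -∞, 65, 78, 68, 5, 75]
  [90, ∞, 86, 78, 68, 96, 75]
  [6, 6, ∞, 79, 88, 6, 49]
  [72, 52, 65, ∞, 83, 53, 72]
  [-∞, -∞, -∞, 74, ∞, 3, 8]
  [16, 16, 30, 16, 27, ∞, 47]
  [84, 84, 84, 78, 90, 84, ∞]
D(3):
  [∞, 6, 65, 78, 68, 6, 75]
  [90, ∞, 86, 79, 86, 96, 75]
  [6, 6, ∞, 79, 88, 6, 49]
  [72, 52, 65, ∞, 83, 53, 72]
  [-∞, -∞, -∞, 74, ∞, 3, 8]
  [16, 16, 30, 30, 30, ∞, 47]
  [84, 84, 84, 79, 90, 84, ∞]
D(4):
  [∞, 52, 65, 78, 78, 53, 75]
  [90, ∞, 86, 79, 86, 96, 75]
  [72, 52, ∞, 79, 88, 53, 72]
  [72, 52, 65, ∞, 83, 53, 72]
  [72, 52, 65, 74, ∞, 53, 72]
  [30, 30, 30, 30, 30, ∞, 47]
  [84, 84, 84, 79, 90, 84, ∞]
D(5):
  [∞, 52, 65, 78, 78, 53, 75]
  [90, ∞, 86, 79, 86, 96, 75]
  [72, 52, ∞, 79, 88, 53, 72]
  [72, 52, 65, ∞, 83, 53, 72]
  [72, 52, 65, 74, ∞, 53, 72]
  [30, 30, 30, 30, 30, ∞, 47]
  [84, 84, 84, 79, 90, 84, ∞]
D(6):
  [∞, 52, 65, 78, 78, 53, 75]
  [90, ∞, 86, 79, 86, 96, 75]
  [72, 52, ∞, 79, 88, 53, 72]
  [72, 52, 65, ∞, 83, 53, 72]
  [72, 52, 65, 74, ∞, 53, 72]
  [30, 30, 30, 30, 30, ∞, 47]
  [84, 84, 84, 79, 90, 84, ∞]
D(7):
  [∞, 75, 75, 78, 78, 75, 75]
  [90, ∞, 86, 79, 86, 96, 75]
  [72, 72, ∞, 79, 88, 72, 72]
  [72, 72, 72, ∞, 83, 72, 72]
  [72, 72, 72, 74, ∞, 72, 72]
  [47, 47, 47, 47, 47, ∞, 47]
  [84, 84, 84, 79, 90, 84, ∞]
Answer: A*[4][0] = 72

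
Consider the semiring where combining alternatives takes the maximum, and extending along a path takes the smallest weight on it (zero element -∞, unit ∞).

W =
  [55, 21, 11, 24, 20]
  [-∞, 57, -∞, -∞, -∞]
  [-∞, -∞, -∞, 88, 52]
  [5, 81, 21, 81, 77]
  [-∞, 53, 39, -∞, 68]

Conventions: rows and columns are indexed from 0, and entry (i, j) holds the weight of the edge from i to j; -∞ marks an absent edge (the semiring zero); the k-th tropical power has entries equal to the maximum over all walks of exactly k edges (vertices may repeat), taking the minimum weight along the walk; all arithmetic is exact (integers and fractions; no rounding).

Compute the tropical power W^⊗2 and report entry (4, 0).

W^⊗2:
  [55, 24, 21, 24, 24]
  [-∞, 57, -∞, -∞, -∞]
  [5, 81, 39, 81, 77]
  [5, 81, 39, 81, 77]
  [-∞, 53, 39, 39, 68]
Key observation: no walk of exactly 2 edges connects these vertices, so the entry is the semiring zero.
Answer: (W^⊗2)[4][0] = -∞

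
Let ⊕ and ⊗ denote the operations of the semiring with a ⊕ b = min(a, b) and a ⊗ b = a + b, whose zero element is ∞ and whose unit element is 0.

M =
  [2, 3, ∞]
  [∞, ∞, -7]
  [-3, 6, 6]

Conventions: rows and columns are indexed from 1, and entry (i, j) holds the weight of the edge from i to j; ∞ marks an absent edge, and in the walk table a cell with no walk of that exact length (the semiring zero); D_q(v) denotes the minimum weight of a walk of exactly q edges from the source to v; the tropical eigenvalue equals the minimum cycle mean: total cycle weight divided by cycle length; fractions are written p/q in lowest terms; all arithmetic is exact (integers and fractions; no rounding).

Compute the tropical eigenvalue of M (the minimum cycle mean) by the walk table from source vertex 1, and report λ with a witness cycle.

q=0: [0, ∞, ∞]
q=1: [2, 3, ∞]
q=2: [4, 5, -4]
q=3: [-7, 2, -2]
Optimal cycle mean attained by: cycle 1->2->3->1, total 3 + (-7) + (-3), length 3.
Answer: λ = -7/3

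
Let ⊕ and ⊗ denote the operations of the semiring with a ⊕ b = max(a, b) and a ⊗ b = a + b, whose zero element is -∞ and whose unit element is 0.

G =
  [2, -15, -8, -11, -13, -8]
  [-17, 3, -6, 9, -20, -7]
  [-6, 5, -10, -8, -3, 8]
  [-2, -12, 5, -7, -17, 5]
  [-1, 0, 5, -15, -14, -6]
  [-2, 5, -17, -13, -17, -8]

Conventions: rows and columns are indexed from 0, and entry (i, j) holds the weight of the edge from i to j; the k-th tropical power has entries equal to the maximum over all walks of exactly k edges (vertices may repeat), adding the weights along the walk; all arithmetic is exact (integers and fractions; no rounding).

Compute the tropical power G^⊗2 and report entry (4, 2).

G^⊗2:
  [4, -3, -6, -6, -11, 0]
  [7, 6, 14, 12, -8, 14]
  [6, 13, 2, 14, -9, 0]
  [3, 10, -2, -3, 2, 13]
  [1, 10, -5, 9, 2, 13]
  [0, 8, -1, 14, -15, -2]
Key observation: the optimum is the walk 4->2->2, with weight 5 + (-10) = -5.
Optimal value attained by: walk 4->2->2.
Answer: (G^⊗2)[4][2] = -5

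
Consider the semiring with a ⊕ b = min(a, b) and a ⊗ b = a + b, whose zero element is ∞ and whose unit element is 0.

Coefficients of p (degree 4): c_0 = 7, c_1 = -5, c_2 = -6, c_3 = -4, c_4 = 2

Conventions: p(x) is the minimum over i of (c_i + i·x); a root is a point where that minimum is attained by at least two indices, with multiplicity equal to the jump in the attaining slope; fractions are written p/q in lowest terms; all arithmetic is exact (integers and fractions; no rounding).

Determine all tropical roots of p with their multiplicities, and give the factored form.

hull edge (i=0, c=7) to (i=1, c=-5): slope -12, span 1
hull edge (i=1, c=-5) to (i=2, c=-6): slope -1, span 1
hull edge (i=2, c=-6) to (i=3, c=-4): slope 2, span 1
hull edge (i=3, c=-4) to (i=4, c=2): slope 6, span 1
Factored form: p(x) = 2 ⊗ (x ⊕ (-6)) ⊗ (x ⊕ (-2)) ⊗ (x ⊕ 1) ⊗ (x ⊕ 12)
Answer: roots = -6 (mult 1), -2 (mult 1), 1 (mult 1), 12 (mult 1)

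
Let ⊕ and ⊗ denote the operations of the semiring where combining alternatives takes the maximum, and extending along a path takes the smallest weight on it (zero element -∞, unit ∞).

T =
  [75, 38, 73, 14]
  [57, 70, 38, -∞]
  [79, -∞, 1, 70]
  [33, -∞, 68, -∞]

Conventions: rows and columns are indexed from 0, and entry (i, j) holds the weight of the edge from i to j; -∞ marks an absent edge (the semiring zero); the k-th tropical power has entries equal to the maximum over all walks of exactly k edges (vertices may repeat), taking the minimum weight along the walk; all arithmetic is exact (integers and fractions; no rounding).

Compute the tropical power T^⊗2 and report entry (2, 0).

T^⊗2:
  [75, 38, 73, 70]
  [57, 70, 57, 38]
  [75, 38, 73, 14]
  [68, 33, 33, 68]
Key observation: the optimum is the walk 2->0->0, with weight 79 min 75 = 75.
Optimal value attained by: walk 2->0->0.
Answer: (T^⊗2)[2][0] = 75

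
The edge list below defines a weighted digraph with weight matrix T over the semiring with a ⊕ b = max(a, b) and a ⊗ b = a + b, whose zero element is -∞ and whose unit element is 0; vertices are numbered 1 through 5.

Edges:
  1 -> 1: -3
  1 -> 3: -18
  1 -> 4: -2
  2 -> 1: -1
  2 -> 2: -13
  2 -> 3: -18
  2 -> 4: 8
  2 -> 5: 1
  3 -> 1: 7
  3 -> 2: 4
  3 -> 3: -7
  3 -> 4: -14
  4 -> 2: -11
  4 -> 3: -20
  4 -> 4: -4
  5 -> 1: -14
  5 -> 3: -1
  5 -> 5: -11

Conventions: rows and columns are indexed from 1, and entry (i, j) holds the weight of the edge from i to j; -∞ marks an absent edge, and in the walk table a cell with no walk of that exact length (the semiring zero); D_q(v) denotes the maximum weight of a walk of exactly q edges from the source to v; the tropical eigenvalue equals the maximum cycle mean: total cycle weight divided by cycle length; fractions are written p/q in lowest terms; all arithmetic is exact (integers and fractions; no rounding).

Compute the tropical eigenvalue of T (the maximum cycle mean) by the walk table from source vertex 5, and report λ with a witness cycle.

q=0: [-∞, -∞, -∞, -∞, 0]
q=1: [-14, -∞, -1, -∞, -11]
q=2: [6, 3, -8, -15, -22]
q=3: [3, -4, -12, 11, 4]
q=4: [0, 0, 3, 7, -3]
q=5: [10, 7, -4, 8, 1]
Optimal cycle mean attained by: cycle 2->5->3->2, total 1 + (-1) + 4, length 3.
Answer: λ = 4/3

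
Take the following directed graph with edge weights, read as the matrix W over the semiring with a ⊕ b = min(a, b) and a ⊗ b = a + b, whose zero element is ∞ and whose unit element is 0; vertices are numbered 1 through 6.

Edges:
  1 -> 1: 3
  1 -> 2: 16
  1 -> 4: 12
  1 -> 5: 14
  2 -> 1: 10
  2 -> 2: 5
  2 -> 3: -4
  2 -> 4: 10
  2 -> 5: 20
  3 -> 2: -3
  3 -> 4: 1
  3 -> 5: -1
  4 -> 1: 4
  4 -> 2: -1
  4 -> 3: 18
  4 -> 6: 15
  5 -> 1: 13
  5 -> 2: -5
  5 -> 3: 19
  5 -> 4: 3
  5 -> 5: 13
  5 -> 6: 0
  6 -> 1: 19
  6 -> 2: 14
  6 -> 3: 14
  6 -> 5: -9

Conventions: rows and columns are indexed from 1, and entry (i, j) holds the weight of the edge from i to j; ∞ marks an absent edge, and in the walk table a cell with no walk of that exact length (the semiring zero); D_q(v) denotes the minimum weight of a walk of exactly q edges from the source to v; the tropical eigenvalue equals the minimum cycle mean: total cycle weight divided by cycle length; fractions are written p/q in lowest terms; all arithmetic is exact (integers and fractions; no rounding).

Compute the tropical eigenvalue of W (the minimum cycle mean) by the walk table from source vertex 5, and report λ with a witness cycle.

q=0: [∞, ∞, ∞, ∞, 0, ∞]
q=1: [13, -5, 19, 3, 13, 0]
q=2: [5, 0, -9, 5, -9, 13]
q=3: [4, -14, -4, -8, -10, -9]
q=4: [-4, -15, -18, -7, -18, -10]
q=5: [-5, -23, -19, -17, -19, -18]
q=6: [-13, -24, -27, -18, -27, -19]
Optimal cycle mean attained by: cycle 5->6->5, total 0 + (-9), length 2.
Answer: λ = -9/2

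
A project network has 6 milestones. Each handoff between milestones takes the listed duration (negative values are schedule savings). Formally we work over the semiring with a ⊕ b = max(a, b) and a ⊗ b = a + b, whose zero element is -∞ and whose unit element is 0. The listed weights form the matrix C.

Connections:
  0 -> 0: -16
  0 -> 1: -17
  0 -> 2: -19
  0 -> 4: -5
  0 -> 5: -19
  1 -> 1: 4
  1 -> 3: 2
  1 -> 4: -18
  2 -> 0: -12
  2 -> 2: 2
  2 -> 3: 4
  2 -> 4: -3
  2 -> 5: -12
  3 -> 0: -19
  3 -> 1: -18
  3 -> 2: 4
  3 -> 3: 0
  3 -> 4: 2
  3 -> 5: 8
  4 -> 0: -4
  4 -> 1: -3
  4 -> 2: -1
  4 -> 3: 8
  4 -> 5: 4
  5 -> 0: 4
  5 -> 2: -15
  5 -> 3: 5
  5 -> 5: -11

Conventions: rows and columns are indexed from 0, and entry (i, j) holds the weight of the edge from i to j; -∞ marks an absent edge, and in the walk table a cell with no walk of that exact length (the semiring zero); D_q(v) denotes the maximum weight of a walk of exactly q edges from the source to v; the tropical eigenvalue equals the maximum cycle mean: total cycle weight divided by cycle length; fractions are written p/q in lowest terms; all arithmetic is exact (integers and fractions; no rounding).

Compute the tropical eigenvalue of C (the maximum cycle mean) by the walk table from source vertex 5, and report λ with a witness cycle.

q=0: [-∞, -∞, -∞, -∞, -∞, 0]
q=1: [4, -∞, -15, 5, -∞, -11]
q=2: [-7, -13, 9, 5, 7, 13]
q=3: [17, 4, 11, 18, 7, 13]
q=4: [17, 8, 22, 18, 20, 26]
q=5: [30, 17, 24, 31, 20, 26]
q=6: [30, 21, 35, 31, 33, 39]
Optimal cycle mean attained by: cycle 3->5->3, total 8 + 5, length 2.
Answer: λ = 13/2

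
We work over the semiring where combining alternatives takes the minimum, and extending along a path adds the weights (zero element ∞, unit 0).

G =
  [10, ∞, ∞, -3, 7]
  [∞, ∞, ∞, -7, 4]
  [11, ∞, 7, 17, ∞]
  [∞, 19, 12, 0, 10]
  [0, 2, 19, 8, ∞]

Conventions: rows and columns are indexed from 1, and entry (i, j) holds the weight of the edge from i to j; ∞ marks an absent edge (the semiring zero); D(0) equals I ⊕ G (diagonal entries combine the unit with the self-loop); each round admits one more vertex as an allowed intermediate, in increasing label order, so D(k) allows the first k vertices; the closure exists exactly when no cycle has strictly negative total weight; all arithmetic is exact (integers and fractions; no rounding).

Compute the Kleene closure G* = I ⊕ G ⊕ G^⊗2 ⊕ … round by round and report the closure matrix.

D(0):
  [0, ∞, ∞, -3, 7]
  [∞, 0, ∞, -7, 4]
  [11, ∞, 0, 17, ∞]
  [∞, 19, 12, 0, 10]
  [0, 2, 19, 8, 0]
D(1):
  [0, ∞, ∞, -3, 7]
  [∞, 0, ∞, -7, 4]
  [11, ∞, 0, 8, 18]
  [∞, 19, 12, 0, 10]
  [0, 2, 19, -3, 0]
D(2):
  [0, ∞, ∞, -3, 7]
  [∞, 0, ∞, -7, 4]
  [11, ∞, 0, 8, 18]
  [∞, 19, 12, 0, 10]
  [0, 2, 19, -5, 0]
D(3):
  [0, ∞, ∞, -3, 7]
  [∞, 0, ∞, -7, 4]
  [11, ∞, 0, 8, 18]
  [23, 19, 12, 0, 10]
  [0, 2, 19, -5, 0]
D(4):
  [0, 16, 9, -3, 7]
  [16, 0, 5, -7, 3]
  [11, 27, 0, 8, 18]
  [23, 19, 12, 0, 10]
  [0, 2, 7, -5, 0]
D(5):
  [0, 9, 9, -3, 7]
  [3, 0, 5, -7, 3]
  [11, 20, 0, 8, 18]
  [10, 12, 12, 0, 10]
  [0, 2, 7, -5, 0]
Answer: G* = [[0, 9, 9, -3, 7], [3, 0, 5, -7, 3], [11, 20, 0, 8, 18], [10, 12, 12, 0, 10], [0, 2, 7, -5, 0]]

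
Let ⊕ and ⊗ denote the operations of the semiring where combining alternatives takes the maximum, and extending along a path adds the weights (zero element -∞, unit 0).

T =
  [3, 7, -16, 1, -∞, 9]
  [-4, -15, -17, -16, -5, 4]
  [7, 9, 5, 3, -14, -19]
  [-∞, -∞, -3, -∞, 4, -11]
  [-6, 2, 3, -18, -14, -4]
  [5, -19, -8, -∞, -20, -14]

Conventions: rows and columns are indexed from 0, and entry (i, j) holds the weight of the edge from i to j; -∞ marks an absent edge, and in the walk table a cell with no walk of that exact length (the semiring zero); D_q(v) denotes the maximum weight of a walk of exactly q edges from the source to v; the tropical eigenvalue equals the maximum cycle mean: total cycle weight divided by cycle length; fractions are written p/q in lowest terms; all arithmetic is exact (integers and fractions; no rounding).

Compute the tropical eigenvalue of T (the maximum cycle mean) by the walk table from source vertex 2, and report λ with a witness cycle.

q=0: [-∞, -∞, 0, -∞, -∞, -∞]
q=1: [7, 9, 5, 3, -14, -19]
q=2: [12, 14, 10, 8, 7, 16]
q=3: [21, 19, 15, 13, 12, 21]
q=4: [26, 28, 20, 22, 17, 30]
q=5: [35, 33, 25, 27, 26, 35]
q=6: [40, 42, 30, 36, 31, 44]
Optimal cycle mean attained by: cycle 0->5->0, total 9 + 5, length 2.
Answer: λ = 7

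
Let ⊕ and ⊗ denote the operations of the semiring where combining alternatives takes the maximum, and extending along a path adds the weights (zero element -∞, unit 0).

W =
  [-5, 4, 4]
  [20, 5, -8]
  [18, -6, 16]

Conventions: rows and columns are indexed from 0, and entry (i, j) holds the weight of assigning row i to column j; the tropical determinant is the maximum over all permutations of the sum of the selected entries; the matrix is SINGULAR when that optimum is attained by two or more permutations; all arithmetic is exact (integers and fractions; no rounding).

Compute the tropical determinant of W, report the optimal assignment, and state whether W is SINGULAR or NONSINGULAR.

σ = (0, 1, 2): (-5) + 5 + 16 = 16
σ = (0, 2, 1): (-5) + (-8) + (-6) = -19
σ = (1, 0, 2): 4 + 20 + 16 = 40
σ = (1, 2, 0): 4 + (-8) + 18 = 14
σ = (2, 0, 1): 4 + 20 + (-6) = 18
σ = (2, 1, 0): 4 + 5 + 18 = 27
Optimal value attained by: σ = (1, 0, 2).
Answer: det⊕(W) = 40; verdict: NONSINGULAR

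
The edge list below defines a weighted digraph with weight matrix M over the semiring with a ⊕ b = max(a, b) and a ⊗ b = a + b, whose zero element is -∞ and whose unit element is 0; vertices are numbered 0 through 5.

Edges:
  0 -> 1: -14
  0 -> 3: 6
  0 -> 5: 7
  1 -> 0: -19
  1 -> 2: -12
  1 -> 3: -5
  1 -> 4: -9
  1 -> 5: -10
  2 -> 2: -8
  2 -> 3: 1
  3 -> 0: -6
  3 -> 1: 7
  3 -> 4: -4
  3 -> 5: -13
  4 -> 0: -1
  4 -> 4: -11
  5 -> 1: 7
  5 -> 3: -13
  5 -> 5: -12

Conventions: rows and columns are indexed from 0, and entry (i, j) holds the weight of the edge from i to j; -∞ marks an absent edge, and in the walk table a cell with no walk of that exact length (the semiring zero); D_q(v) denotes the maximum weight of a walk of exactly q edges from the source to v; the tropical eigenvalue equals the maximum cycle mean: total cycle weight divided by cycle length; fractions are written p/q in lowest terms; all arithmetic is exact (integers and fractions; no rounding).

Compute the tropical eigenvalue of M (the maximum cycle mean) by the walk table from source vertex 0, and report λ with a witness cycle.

q=0: [0, -∞, -∞, -∞, -∞, -∞]
q=1: [-∞, -14, -∞, 6, -∞, 7]
q=2: [0, 14, -26, -6, 2, -5]
q=3: [1, 2, 2, 9, 5, 7]
q=4: [4, 16, -6, 7, 5, 8]
q=5: [4, 15, 4, 11, 7, 11]
q=6: [6, 18, 3, 10, 7, 11]
Optimal cycle mean attained by: cycle 0->5->1->4->0, total 7 + 7 + (-9) + (-1), length 4.
Answer: λ = 1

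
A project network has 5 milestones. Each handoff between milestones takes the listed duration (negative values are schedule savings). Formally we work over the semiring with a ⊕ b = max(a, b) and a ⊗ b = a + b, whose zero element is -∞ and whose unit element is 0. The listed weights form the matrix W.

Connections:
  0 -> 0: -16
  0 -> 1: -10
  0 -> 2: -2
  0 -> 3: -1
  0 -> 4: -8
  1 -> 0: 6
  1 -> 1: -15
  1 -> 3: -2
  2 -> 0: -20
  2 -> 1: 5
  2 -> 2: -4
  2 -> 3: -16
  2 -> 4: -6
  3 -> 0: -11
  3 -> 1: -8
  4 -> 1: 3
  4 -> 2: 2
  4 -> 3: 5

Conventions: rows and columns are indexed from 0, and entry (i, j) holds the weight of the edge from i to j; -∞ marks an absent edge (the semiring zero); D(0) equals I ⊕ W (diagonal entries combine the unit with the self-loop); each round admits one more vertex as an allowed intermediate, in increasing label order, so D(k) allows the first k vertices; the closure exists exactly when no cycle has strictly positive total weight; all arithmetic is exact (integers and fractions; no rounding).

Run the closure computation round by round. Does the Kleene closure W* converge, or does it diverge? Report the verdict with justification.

D(0):
  [0, -10, -2, -1, -8]
  [6, 0, -∞, -2, -∞]
  [-20, 5, 0, -16, -6]
  [-11, -8, -∞, 0, -∞]
  [-∞, 3, 2, 5, 0]
D(1):
  [0, -10, -2, -1, -8]
  [6, 0, 4, 5, -2]
  [-20, 5, 0, -16, -6]
  [-11, -8, -13, 0, -19]
  [-∞, 3, 2, 5, 0]
Detection: at round 2, diagonal entry (2, 2) turns strictly positive.
Key observation: the cycle 2->1->0->2 has total weight 5 + 6 + (-2), which is strictly positive.
Answer: DIVERGES — positive cycle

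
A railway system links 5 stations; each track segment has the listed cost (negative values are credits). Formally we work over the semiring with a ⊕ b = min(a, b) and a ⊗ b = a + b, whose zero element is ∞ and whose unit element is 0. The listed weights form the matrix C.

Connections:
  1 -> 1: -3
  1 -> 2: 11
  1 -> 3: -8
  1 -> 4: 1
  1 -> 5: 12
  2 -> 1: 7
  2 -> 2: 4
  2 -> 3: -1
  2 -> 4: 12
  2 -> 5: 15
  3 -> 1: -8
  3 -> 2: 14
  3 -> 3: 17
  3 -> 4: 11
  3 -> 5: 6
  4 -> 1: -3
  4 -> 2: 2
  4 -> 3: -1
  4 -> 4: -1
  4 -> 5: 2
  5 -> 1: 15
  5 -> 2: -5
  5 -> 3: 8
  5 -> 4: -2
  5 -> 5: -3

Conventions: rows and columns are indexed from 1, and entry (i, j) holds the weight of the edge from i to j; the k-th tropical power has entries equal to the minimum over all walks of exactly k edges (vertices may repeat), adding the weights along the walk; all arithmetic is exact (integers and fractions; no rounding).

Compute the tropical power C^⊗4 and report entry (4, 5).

C^⊗2:
  [-16, 3, -11, -2, -2]
  [-9, 8, -1, 8, 5]
  [-11, 1, -16, -7, 3]
  [-9, -3, -11, -2, -1]
  [-5, -8, -6, -5, -6]
C^⊗3:
  [-19, -7, -24, -15, -5]
  [-12, 0, -17, -8, 2]
  [-24, -5, -19, -10, -10]
  [-19, -6, -17, -8, -5]
  [-14, -11, -13, -8, -9]
C^⊗4:
  [-32, -13, -27, -18, -18]
  [-25, -6, -20, -11, -11]
  [-27, -15, -32, -23, -13]
  [-25, -10, -27, -18, -11]
  [-21, -14, -22, -13, -12]
Key observation: the optimum is the walk 4->3->1->3->5, with weight (-1) + (-8) + (-8) + 6 = -11.
Optimal value attained by: walk 4->3->1->3->5.
Answer: (C^⊗4)[4][5] = -11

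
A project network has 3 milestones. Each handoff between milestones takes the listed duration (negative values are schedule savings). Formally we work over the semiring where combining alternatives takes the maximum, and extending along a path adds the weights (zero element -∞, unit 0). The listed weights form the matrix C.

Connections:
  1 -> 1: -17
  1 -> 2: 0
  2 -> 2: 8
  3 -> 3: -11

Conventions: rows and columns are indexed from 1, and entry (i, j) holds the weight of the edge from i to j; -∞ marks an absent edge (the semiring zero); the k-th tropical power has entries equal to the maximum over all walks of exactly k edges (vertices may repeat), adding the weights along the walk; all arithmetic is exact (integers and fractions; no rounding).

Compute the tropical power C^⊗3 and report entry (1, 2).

C^⊗2:
  [-34, 8, -∞]
  [-∞, 16, -∞]
  [-∞, -∞, -22]
C^⊗3:
  [-51, 16, -∞]
  [-∞, 24, -∞]
  [-∞, -∞, -33]
Key observation: the optimum is the walk 1->2->2->2, with weight 0 + 8 + 8 = 16.
Optimal value attained by: walk 1->2->2->2.
Answer: (C^⊗3)[1][2] = 16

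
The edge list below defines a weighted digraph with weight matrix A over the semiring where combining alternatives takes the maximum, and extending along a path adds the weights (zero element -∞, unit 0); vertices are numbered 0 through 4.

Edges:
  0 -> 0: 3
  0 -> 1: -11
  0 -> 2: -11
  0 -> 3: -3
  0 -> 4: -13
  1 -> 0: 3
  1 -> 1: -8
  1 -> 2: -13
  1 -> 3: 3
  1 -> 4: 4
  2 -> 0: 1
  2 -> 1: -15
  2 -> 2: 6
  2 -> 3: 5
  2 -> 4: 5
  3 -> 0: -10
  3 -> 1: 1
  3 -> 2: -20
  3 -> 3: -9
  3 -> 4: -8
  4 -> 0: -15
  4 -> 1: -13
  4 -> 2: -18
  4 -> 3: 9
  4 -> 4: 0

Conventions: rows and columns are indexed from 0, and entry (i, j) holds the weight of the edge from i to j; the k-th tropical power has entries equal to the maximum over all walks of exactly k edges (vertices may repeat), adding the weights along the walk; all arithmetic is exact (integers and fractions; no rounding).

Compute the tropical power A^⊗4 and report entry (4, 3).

A^⊗2:
  [6, -2, -5, 0, -6]
  [6, 4, -7, 13, 4]
  [7, 6, 12, 14, 11]
  [4, -7, -12, 4, 5]
  [-1, 10, -11, 9, 1]
A^⊗3:
  [9, 1, 1, 3, 2]
  [9, 14, -1, 13, 8]
  [13, 15, 18, 20, 17]
  [7, 5, -6, 14, 5]
  [13, 10, -3, 13, 14]
A^⊗4:
  [12, 4, 7, 11, 6]
  [17, 14, 5, 17, 18]
  [19, 21, 24, 26, 23]
  [10, 15, 0, 14, 9]
  [16, 14, 3, 23, 14]
Key observation: the optimum is the walk 4->3->1->4->3, with weight 9 + 1 + 4 + 9 = 23.
Optimal value attained by: walk 4->3->1->4->3.
Answer: (A^⊗4)[4][3] = 23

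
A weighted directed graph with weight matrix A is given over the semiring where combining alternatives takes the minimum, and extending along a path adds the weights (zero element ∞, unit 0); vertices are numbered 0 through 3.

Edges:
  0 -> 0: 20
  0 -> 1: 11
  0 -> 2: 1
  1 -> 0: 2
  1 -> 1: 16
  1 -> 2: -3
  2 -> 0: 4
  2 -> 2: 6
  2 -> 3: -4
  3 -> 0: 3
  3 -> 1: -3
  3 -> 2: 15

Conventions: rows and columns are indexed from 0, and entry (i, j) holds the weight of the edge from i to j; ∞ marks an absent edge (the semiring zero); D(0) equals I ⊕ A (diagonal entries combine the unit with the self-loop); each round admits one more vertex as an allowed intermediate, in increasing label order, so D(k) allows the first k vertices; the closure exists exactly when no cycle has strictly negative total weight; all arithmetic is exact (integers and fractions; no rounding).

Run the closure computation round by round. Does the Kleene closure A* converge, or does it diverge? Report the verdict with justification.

D(0):
  [0, 11, 1, ∞]
  [2, 0, -3, ∞]
  [4, ∞, 0, -4]
  [3, -3, 15, 0]
D(1):
  [0, 11, 1, ∞]
  [2, 0, -3, ∞]
  [4, 15, 0, -4]
  [3, -3, 4, 0]
D(2):
  [0, 11, 1, ∞]
  [2, 0, -3, ∞]
  [4, 15, 0, -4]
  [-1, -3, -6, 0]
Detection: at round 3, diagonal entry (3, 3) turns strictly negative.
Key observation: the cycle 3->1->0->2->3 has total weight (-3) + 2 + 1 + (-4), which is strictly negative.
Answer: DIVERGES — negative cycle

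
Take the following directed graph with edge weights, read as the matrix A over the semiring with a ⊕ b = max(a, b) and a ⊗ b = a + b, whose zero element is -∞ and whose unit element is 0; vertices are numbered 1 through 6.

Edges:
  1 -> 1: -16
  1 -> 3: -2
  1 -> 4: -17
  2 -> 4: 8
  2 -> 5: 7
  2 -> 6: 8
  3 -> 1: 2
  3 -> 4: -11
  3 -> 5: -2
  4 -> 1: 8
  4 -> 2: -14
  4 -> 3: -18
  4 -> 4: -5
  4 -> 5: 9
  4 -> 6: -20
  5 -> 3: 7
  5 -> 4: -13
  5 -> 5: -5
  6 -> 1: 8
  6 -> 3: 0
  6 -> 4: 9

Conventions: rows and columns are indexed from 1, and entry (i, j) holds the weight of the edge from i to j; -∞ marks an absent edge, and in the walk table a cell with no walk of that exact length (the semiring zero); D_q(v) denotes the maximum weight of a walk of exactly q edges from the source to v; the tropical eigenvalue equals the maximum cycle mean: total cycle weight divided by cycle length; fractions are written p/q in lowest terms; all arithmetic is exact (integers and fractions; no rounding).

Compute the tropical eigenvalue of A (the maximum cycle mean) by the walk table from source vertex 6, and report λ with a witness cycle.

q=0: [-∞, -∞, -∞, -∞, -∞, 0]
q=1: [8, -∞, 0, 9, -∞, -∞]
q=2: [17, -5, 6, 4, 18, -11]
q=3: [12, -10, 25, 5, 13, 3]
q=4: [27, -9, 20, 14, 23, -2]
q=5: [22, 0, 30, 10, 23, -1]
q=6: [32, -4, 30, 19, 28, 8]
Optimal cycle mean attained by: cycle 3->5->3, total (-2) + 7, length 2.
Answer: λ = 5/2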